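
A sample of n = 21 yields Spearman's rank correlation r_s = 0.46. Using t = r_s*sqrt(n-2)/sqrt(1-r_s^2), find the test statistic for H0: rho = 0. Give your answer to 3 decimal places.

t = r_s·√(n−2) / √(1−r_s²) with r_s = 0.46, n = 21
  = 0.46·√19 / √(1 − 0.2116)
  = 0.46·4.358899 / 0.887919
  = 2.005094 / 0.887919 = 2.258

2.258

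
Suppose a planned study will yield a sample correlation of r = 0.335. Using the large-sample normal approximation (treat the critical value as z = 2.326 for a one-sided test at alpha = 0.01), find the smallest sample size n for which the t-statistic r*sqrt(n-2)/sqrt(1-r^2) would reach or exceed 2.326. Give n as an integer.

r√(n−2)/√(1−r²) ≥ 2.326  ⇔  n−2 ≥ (2.326)²·(1−r²)/r²
(1−r²)/r² = (1−0.112225)/0.112225 = 7.9107
n ≥ 2 + 5.410276·7.9107 = 2 + 42.7991 = 44.7991
⌈44.7991⌉ = 45

45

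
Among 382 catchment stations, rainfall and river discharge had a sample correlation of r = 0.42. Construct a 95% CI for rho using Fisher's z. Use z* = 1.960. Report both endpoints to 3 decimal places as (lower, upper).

(0.334, 0.499)

Fisher z: z_r = atanh(r) = ½·ln((1+0.42)/(1−0.42)) = 0.447692
SE(z) = 1/√(n−3) = 1/√379 = 0.051367
95% ⇒ z* = 1.960; margin = 1.960·0.051367 = 0.100679
CI on z-scale: (0.347013, 0.548371)
Back-transform: tanh(0.347013) = 0.333724, tanh(0.548371) = 0.499298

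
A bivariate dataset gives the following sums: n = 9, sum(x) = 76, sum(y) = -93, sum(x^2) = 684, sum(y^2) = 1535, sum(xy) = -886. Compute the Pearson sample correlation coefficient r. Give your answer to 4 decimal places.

-0.6466

S_xy = nΣxy − ΣxΣy = 9·(-886) − 76·(-93) = -7974 − (-7068) = -906
S_xx = nΣx² − (Σx)² = 9·684 − 76² = 6156 − 5776 = 380
S_yy = nΣy² − (Σy)² = 9·1535 − (-93)² = 13815 − 8649 = 5166
r = S_xy / √(S_xx·S_yy) = -906 / √(380·5166) = -906 / √1963080 = -906 / 1401.0996 = -0.6466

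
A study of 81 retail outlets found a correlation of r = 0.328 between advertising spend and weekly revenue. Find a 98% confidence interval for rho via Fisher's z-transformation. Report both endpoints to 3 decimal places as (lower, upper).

(0.077, 0.540)

z_r = atanh(0.328) = 0.340585;  SE = 1/√(n−3) = 1/√78 = 0.113228
z-limits: 0.340585 ± 2.326·0.113228 = 0.340585 ± 0.263368 = [0.077217, 0.603953]
ρ-limits: (tanh 0.077217, tanh 0.603953) = (0.077, 0.540)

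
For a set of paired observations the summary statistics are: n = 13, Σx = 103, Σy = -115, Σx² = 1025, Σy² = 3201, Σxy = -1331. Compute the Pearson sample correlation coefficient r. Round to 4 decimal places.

Numerator: nΣxy − (Σx)(Σy) = 13·(-1331) − (103)(-115) = -5458
Denominator: √[(nΣx²−(Σx)²)(nΣy²−(Σy)²)]
  nΣx²−(Σx)² = 13·1025 − 10609 = 2716;  nΣy²−(Σy)² = 13·3201 − 13225 = 28388
  √(2716·28388) = √77101808 = 8780.7635
r = -5458 / 8780.7635 = -0.6216

-0.6216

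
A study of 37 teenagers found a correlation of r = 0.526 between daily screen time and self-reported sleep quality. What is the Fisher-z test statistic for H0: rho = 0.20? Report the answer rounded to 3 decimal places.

2.227

Fisher z: atanh(0.526) = 0.584599, atanh(0.20) = 0.202733
z = (z_r − z_0)·√(n−3) = (0.584599 − 0.202733)·√34 = 0.381866 · 5.830952 = 2.227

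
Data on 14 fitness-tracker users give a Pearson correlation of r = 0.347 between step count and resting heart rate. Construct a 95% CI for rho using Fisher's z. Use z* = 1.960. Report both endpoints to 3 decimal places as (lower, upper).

(-0.225, 0.741)

z_r = atanh(0.347) = 0.362029;  SE = 1/√(n−3) = 1/√11 = 0.301511
z-limits: 0.362029 ± 1.960·0.301511 = 0.362029 ± 0.590962 = [-0.228933, 0.952991]
ρ-limits: (tanh -0.228933, tanh 0.952991) = (-0.225, 0.741)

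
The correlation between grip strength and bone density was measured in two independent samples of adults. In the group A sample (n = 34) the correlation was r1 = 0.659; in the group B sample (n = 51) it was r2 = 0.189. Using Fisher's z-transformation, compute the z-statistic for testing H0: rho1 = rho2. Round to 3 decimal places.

2.603

Fisher z-transforms: z1 = atanh(0.659) = 0.791044, z2 = atanh(0.189) = 0.191300; difference d = 0.599744
Var(d) = 1/31 + 1/48 = 0.0322581 + 0.0208333 = 0.0530914
z = d/√Var(d) = 0.599744 / √0.0530914 = 0.599744 / 0.230416 = 2.603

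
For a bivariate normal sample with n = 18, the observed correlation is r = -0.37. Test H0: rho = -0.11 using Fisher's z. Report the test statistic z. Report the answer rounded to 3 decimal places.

z_r = atanh(-0.37) = -0.388423,  z_0 = atanh(-0.11) = -0.110447
SE = 1/√(n−3) = 1/√15 = 0.258199
z = (z_r − z_0)/SE = (-0.388423 − (-0.110447)) / 0.258199 = -0.277976 / 0.258199 = -1.077

-1.077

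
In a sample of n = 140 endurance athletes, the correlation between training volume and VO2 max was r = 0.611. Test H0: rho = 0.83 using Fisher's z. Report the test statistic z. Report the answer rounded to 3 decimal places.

z_r = atanh(0.611) = 0.710516,  z_0 = atanh(0.83) = 1.188136
SE = 1/√(n−3) = 1/√137 = 0.085436
z = (z_r − z_0)/SE = (0.710516 − 1.188136) / 0.085436 = -0.477620 / 0.085436 = -5.590

-5.590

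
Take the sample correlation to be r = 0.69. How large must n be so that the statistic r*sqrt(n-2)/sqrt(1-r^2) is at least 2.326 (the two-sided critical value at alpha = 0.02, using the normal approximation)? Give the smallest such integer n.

8

Need r·√(n−2)/√(1−r²) ≥ 2.326
√(n−2) ≥ 2.326·√(1−0.4761) / 0.69 = 2.326·0.723809 / 0.69 = 2.4400
n−2 ≥ 5.9536  ⇒  n ≥ 7.9536
Smallest integer n = 8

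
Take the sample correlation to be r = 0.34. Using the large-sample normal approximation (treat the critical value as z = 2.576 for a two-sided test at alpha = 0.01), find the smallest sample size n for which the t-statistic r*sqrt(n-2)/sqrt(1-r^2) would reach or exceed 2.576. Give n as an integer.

r√(n−2)/√(1−r²) ≥ 2.576  ⇔  n−2 ≥ (2.576)²·(1−r²)/r²
(1−r²)/r² = (1−0.1156)/0.1156 = 7.6505
n ≥ 2 + 6.635776·7.6505 = 2 + 50.7670 = 52.7670
⌈52.7670⌉ = 53

53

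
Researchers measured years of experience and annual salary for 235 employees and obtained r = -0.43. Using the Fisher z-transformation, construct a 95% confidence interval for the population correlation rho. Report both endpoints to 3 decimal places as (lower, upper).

z_r = atanh(-0.43) = -0.459897;  SE = 1/√(n−3) = 1/√232 = 0.065653
z-limits: -0.459897 ± 1.960·0.065653 = -0.459897 ± 0.128680 = [-0.588577, -0.331217]
ρ-limits: (tanh -0.588577, tanh -0.331217) = (-0.529, -0.320)

(-0.529, -0.320)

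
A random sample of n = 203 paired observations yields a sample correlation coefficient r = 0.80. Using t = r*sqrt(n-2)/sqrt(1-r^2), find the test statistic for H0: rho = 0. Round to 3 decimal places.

18.903

t = r·√(n−2) / √(1−r²) with r = 0.80, n = 203
  = 0.80·√201 / √(1 − 0.6400)
  = 0.80·14.177447 / 0.600000
  = 11.341958 / 0.600000 = 18.903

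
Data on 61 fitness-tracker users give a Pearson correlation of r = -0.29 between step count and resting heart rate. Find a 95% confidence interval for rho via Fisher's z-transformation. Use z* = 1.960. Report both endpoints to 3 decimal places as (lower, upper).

Fisher z: z_r = atanh(r) = ½·ln((1+(-0.29))/(1−(-0.29))) = -0.298566
SE(z) = 1/√(n−3) = 1/√58 = 0.131306
95% ⇒ z* = 1.960; margin = 1.960·0.131306 = 0.257360
CI on z-scale: (-0.555926, -0.041206)
Back-transform: tanh(-0.555926) = -0.504948, tanh(-0.041206) = -0.041183

(-0.505, -0.041)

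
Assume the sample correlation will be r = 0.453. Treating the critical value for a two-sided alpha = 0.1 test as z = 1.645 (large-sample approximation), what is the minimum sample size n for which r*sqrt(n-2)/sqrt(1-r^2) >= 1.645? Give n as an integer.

r√(n−2)/√(1−r²) ≥ 1.645  ⇔  n−2 ≥ (1.645)²·(1−r²)/r²
(1−r²)/r² = (1−0.205209)/0.205209 = 3.8731
n ≥ 2 + 2.706025·3.8731 = 2 + 10.4807 = 12.4807
⌈12.4807⌉ = 13

13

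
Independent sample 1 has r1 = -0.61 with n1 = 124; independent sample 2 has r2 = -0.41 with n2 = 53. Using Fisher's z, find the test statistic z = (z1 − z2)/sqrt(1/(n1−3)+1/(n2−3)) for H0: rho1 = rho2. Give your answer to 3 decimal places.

z1 = atanh(-0.61) = -0.708921,  z2 = atanh(-0.41) = -0.435611
SE = √(1/(n1−3) + 1/(n2−3)) = √(1/121 + 1/50) = √(0.0082645 + 0.0200000) = √0.0282645 = 0.168120
z = (z1 − z2)/SE = (-0.708921 − (-0.435611)) / 0.168120 = -0.273310 / 0.168120 = -1.626

-1.626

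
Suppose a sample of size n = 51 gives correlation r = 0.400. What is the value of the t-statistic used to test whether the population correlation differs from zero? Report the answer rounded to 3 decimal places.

3.055

1 − r² = 1 − 0.160000 = 0.840000;  √(1−r²) = 0.916515
√(n−2) = √49 = 7.000000
t = r·√(n−2)/√(1−r²) = 0.400 · 7.000000 / 0.916515 = 3.055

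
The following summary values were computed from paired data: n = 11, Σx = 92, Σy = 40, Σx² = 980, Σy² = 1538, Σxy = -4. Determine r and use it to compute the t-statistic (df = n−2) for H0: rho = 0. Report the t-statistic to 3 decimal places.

-2.403

Numerator: nΣxy − (Σx)(Σy) = 11·(-4) − (92)(40) = -3724
Denominator: √[(nΣx²−(Σx)²)(nΣy²−(Σy)²)]
  nΣx²−(Σx)² = 11·980 − 8464 = 2316;  nΣy²−(Σy)² = 11·1538 − 1600 = 15318
  √(2316·15318) = √35476488 = 5956.2142
r = -3724 / 5956.2142 = -0.6252
t = r·√(n−2)/√(1−r²) = -0.6252·√9 / √(1−0.390875) = -1.875600 / 0.780465 = -2.403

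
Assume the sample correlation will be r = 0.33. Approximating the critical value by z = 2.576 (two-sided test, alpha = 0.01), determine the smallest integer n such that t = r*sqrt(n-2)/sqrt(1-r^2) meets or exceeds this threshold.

57

r√(n−2)/√(1−r²) ≥ 2.576  ⇔  n−2 ≥ (2.576)²·(1−r²)/r²
(1−r²)/r² = (1−0.1089)/0.1089 = 8.1827
n ≥ 2 + 6.635776·8.1827 = 2 + 54.2986 = 56.2986
⌈56.2986⌉ = 57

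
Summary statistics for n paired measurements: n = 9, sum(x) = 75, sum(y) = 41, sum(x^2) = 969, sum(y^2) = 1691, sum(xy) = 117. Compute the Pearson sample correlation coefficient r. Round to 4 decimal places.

S_xy = nΣxy − ΣxΣy = 9·117 − 75·41 = 1053 − 3075 = -2022
S_xx = nΣx² − (Σx)² = 9·969 − 75² = 8721 − 5625 = 3096
S_yy = nΣy² − (Σy)² = 9·1691 − 41² = 15219 − 1681 = 13538
r = S_xy / √(S_xx·S_yy) = -2022 / √(3096·13538) = -2022 / √41913648 = -2022 / 6474.0751 = -0.3123

-0.3123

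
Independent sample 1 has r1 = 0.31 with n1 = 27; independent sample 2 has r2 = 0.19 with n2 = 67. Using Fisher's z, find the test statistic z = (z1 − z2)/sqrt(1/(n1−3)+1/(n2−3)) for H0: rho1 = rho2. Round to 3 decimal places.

0.536

Fisher z-transforms: z1 = atanh(0.31) = 0.320545, z2 = atanh(0.19) = 0.192337; difference d = 0.128208
Var(d) = 1/24 + 1/64 = 0.0416667 + 0.0156250 = 0.0572917
z = d/√Var(d) = 0.128208 / √0.0572917 = 0.128208 / 0.239357 = 0.536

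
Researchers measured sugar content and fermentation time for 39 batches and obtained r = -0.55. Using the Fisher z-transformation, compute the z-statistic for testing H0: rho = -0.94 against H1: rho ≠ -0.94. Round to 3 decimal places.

6.718

Fisher z: atanh(-0.55) = -0.618381, atanh(-0.94) = -1.738049
z = (z_r − z_0)·√(n−3) = (-0.618381 − (-1.738049))·√36 = 1.119668 · 6.000000 = 6.718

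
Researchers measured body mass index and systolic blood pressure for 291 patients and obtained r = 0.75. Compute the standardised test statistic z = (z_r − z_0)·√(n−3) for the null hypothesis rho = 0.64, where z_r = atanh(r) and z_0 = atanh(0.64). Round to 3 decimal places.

Fisher z: atanh(0.75) = 0.972955, atanh(0.64) = 0.758174
z = (z_r − z_0)·√(n−3) = (0.972955 − 0.758174)·√288 = 0.214781 · 16.970563 = 3.645

3.645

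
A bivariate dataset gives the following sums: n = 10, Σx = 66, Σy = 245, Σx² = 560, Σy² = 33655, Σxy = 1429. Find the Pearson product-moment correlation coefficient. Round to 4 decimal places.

-0.1014

Numerator: nΣxy − (Σx)(Σy) = 10·1429 − (66)(245) = -1880
Denominator: √[(nΣx²−(Σx)²)(nΣy²−(Σy)²)]
  nΣx²−(Σx)² = 10·560 − 4356 = 1244;  nΣy²−(Σy)² = 10·33655 − 60025 = 276525
  √(1244·276525) = √343997100 = 18547.1588
r = -1880 / 18547.1588 = -0.1014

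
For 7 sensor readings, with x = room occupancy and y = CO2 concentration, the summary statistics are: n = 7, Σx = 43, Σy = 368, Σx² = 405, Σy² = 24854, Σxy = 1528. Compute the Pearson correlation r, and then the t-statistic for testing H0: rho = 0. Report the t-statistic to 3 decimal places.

Numerator: nΣxy − (Σx)(Σy) = 7·1528 − (43)(368) = -5128
Denominator: √[(nΣx²−(Σx)²)(nΣy²−(Σy)²)]
  nΣx²−(Σx)² = 7·405 − 1849 = 986;  nΣy²−(Σy)² = 7·24854 − 135424 = 38554
  √(986·38554) = √38014244 = 6165.5692
r = -5128 / 6165.5692 = -0.8317
t = r·√(n−2)/√(1−r²) = -0.8317·√5 / √(1−0.691725) = -1.859738 / 0.555225 = -3.350

-3.350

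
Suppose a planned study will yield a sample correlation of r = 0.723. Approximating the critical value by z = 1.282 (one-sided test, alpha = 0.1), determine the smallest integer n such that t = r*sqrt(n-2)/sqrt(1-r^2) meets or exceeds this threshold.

r√(n−2)/√(1−r²) ≥ 1.282  ⇔  n−2 ≥ (1.282)²·(1−r²)/r²
(1−r²)/r² = (1−0.522729)/0.522729 = 0.9130
n ≥ 2 + 1.643524·0.9130 = 2 + 1.5005 = 3.5005
⌈3.5005⌉ = 4

4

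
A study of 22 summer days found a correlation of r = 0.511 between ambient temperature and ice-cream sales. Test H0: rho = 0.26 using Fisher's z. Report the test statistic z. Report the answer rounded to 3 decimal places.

1.299

Fisher z: atanh(0.511) = 0.564082, atanh(0.26) = 0.266108
z = (z_r − z_0)·√(n−3) = (0.564082 − 0.266108)·√19 = 0.297974 · 4.358899 = 1.299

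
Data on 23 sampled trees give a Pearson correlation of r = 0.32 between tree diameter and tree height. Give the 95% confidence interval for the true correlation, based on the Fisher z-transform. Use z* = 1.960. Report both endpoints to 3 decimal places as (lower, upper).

(-0.106, 0.647)

Fisher z: z_r = atanh(r) = ½·ln((1+0.32)/(1−0.32)) = 0.331647
SE(z) = 1/√(n−3) = 1/√20 = 0.223607
95% ⇒ z* = 1.960; margin = 1.960·0.223607 = 0.438270
CI on z-scale: (-0.106623, 0.769917)
Back-transform: tanh(-0.106623) = -0.106221, tanh(0.769917) = 0.646881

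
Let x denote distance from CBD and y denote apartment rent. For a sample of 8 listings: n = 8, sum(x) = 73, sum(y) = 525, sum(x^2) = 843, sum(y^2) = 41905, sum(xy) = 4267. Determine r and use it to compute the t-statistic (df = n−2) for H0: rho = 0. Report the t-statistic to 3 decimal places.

-1.255

Numerator: nΣxy − (Σx)(Σy) = 8·4267 − (73)(525) = -4189
Denominator: √[(nΣx²−(Σx)²)(nΣy²−(Σy)²)]
  nΣx²−(Σx)² = 8·843 − 5329 = 1415;  nΣy²−(Σy)² = 8·41905 − 275625 = 59615
  √(1415·59615) = √84355225 = 9184.5101
r = -4189 / 9184.5101 = -0.4561
t = r·√(n−2)/√(1−r²) = -0.4561·√6 / √(1−0.208027) = -1.117212 / 0.889929 = -1.255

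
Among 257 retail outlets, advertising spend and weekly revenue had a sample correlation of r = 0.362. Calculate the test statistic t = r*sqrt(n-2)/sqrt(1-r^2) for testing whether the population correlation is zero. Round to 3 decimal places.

6.201

1 − r² = 1 − 0.131044 = 0.868956;  √(1−r²) = 0.932178
√(n−2) = √255 = 15.968719
t = r·√(n−2)/√(1−r²) = 0.362 · 15.968719 / 0.932178 = 6.201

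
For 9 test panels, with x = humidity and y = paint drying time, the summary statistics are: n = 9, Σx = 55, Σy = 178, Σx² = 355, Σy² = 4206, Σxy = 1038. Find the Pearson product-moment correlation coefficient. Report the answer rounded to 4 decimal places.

S_xy = nΣxy − ΣxΣy = 9·1038 − 55·178 = 9342 − 9790 = -448
S_xx = nΣx² − (Σx)² = 9·355 − 55² = 3195 − 3025 = 170
S_yy = nΣy² − (Σy)² = 9·4206 − 178² = 37854 − 31684 = 6170
r = S_xy / √(S_xx·S_yy) = -448 / √(170·6170) = -448 / √1048900 = -448 / 1024.1582 = -0.4374

-0.4374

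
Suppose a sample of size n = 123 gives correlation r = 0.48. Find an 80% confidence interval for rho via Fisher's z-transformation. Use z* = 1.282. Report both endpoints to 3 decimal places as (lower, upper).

z_r = atanh(0.48) = 0.522984;  SE = 1/√(n−3) = 1/√120 = 0.091287
z-limits: 0.522984 ± 1.282·0.091287 = 0.522984 ± 0.117030 = [0.405954, 0.640014]
ρ-limits: (tanh 0.405954, tanh 0.640014) = (0.385, 0.565)

(0.385, 0.565)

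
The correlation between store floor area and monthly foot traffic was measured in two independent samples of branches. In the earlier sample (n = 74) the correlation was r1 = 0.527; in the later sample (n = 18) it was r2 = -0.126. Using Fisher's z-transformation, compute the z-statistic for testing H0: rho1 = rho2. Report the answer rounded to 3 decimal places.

Fisher z-transforms: z1 = atanh(0.527) = 0.585982, z2 = atanh(-0.126) = -0.126673; difference d = 0.712655
Var(d) = 1/71 + 1/15 = 0.0140845 + 0.0666667 = 0.0807512
z = d/√Var(d) = 0.712655 / √0.0807512 = 0.712655 / 0.284168 = 2.508

2.508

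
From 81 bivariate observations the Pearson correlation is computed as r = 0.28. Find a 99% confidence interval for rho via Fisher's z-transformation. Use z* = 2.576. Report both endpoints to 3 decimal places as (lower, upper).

(-0.004, 0.522)

Fisher z: z_r = atanh(r) = ½·ln((1+0.28)/(1−0.28)) = 0.287682
SE(z) = 1/√(n−3) = 1/√78 = 0.113228
99% ⇒ z* = 2.576; margin = 2.576·0.113228 = 0.291675
CI on z-scale: (-0.003993, 0.579357)
Back-transform: tanh(-0.003993) = -0.003993, tanh(0.579357) = 0.522198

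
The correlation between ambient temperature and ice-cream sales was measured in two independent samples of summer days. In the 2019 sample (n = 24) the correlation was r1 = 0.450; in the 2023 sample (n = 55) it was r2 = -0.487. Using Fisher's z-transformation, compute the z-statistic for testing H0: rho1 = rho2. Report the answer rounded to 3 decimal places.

3.933

Fisher z-transforms: z1 = atanh(0.450) = 0.484700, z2 = atanh(-0.487) = -0.532120; difference d = 1.016820
Var(d) = 1/21 + 1/52 = 0.0476190 + 0.0192308 = 0.0668498
z = d/√Var(d) = 1.016820 / √0.0668498 = 1.016820 / 0.258553 = 3.933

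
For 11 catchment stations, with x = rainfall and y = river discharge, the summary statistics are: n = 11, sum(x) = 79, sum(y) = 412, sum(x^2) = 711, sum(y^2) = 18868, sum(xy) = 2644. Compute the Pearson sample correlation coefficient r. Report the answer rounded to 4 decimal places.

-0.4482

Numerator: nΣxy − (Σx)(Σy) = 11·2644 − (79)(412) = -3464
Denominator: √[(nΣx²−(Σx)²)(nΣy²−(Σy)²)]
  nΣx²−(Σx)² = 11·711 − 6241 = 1580;  nΣy²−(Σy)² = 11·18868 − 169744 = 37804
  √(1580·37804) = √59730320 = 7728.5393
r = -3464 / 7728.5393 = -0.4482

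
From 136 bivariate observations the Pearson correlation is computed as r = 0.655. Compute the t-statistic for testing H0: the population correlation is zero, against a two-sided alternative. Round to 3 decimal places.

t = r·√(n−2) / √(1−r²) with r = 0.655, n = 136
  = 0.655·√134 / √(1 − 0.429025)
  = 0.655·11.575837 / 0.755629
  = 7.582173 / 0.755629 = 10.034

10.034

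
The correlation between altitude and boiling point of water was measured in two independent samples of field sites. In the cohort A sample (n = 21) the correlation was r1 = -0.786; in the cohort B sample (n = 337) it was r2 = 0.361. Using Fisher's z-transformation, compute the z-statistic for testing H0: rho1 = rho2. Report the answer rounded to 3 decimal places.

z1 = atanh(-0.786) = -1.060879,  z2 = atanh(0.361) = 0.378035
SE = √(1/(n1−3) + 1/(n2−3)) = √(1/18 + 1/334) = √(0.0555556 + 0.0029940) = √0.0585496 = 0.241970
z = (z1 − z2)/SE = (-1.060879 − 0.378035) / 0.241970 = -1.438914 / 0.241970 = -5.947

-5.947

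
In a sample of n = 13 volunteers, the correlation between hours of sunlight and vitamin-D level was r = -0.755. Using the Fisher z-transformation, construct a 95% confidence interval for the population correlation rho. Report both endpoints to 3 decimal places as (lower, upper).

z_r = atanh(-0.755) = -0.984483;  SE = 1/√(n−3) = 1/√10 = 0.316228
z-limits: -0.984483 ± 1.960·0.316228 = -0.984483 ± 0.619807 = [-1.604290, -0.364676]
ρ-limits: (tanh -1.604290, tanh -0.364676) = (-0.922, -0.349)

(-0.922, -0.349)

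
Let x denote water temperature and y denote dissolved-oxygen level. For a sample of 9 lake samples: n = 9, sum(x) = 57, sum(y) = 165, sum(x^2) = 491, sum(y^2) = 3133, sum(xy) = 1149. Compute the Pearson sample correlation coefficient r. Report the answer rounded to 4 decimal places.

0.8777

Numerator: nΣxy − (Σx)(Σy) = 9·1149 − (57)(165) = 936
Denominator: √[(nΣx²−(Σx)²)(nΣy²−(Σy)²)]
  nΣx²−(Σx)² = 9·491 − 3249 = 1170;  nΣy²−(Σy)² = 9·3133 − 27225 = 972
  √(1170·972) = √1137240 = 1066.4146
r = 936 / 1066.4146 = 0.8777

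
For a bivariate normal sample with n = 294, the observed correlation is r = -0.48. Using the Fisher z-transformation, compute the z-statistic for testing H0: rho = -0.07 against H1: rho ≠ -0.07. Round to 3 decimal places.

-7.725

z_r = atanh(-0.48) = -0.522984,  z_0 = atanh(-0.07) = -0.070115
SE = 1/√(n−3) = 1/√291 = 0.058621
z = (z_r − z_0)/SE = (-0.522984 − (-0.070115)) / 0.058621 = -0.452869 / 0.058621 = -7.725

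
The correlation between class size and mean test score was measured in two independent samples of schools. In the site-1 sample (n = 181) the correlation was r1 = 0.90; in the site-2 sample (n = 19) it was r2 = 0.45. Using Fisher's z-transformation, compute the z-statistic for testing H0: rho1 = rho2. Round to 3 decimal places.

3.784

z1 = atanh(0.90) = 1.472219,  z2 = atanh(0.45) = 0.484700
SE = √(1/(n1−3) + 1/(n2−3)) = √(1/178 + 1/16) = √(0.0056180 + 0.0625000) = √0.0681180 = 0.260994
z = (z1 − z2)/SE = (1.472219 − 0.484700) / 0.260994 = 0.987519 / 0.260994 = 3.784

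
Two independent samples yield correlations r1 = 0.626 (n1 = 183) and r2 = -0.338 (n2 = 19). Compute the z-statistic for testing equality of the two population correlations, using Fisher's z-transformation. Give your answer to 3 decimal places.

z1 = atanh(0.626) = 0.734811,  z2 = atanh(-0.338) = -0.351833
SE = √(1/(n1−3) + 1/(n2−3)) = √(1/180 + 1/16) = √(0.0055556 + 0.0625000) = √0.0680556 = 0.260875
z = (z1 − z2)/SE = (0.734811 − (-0.351833)) / 0.260875 = 1.086644 / 0.260875 = 4.165

4.165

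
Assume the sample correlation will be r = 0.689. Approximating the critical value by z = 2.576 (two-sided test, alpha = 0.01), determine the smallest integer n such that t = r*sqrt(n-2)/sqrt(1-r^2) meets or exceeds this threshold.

Need r·√(n−2)/√(1−r²) ≥ 2.576
√(n−2) ≥ 2.576·√(1−0.474721) / 0.689 = 2.576·0.724761 / 0.689 = 2.7097
n−2 ≥ 7.3425  ⇒  n ≥ 9.3425
Smallest integer n = 10

10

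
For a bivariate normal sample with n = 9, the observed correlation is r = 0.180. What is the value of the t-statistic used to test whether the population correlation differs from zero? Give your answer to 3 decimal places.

t = r·√(n−2) / √(1−r²) with r = 0.180, n = 9
  = 0.180·√7 / √(1 − 0.032400)
  = 0.180·2.645751 / 0.983667
  = 0.476235 / 0.983667 = 0.484

0.484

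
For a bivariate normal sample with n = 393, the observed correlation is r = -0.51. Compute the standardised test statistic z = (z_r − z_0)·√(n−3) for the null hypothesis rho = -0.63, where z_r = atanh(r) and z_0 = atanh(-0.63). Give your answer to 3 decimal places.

z_r = atanh(-0.51) = -0.562730,  z_0 = atanh(-0.63) = -0.741416
SE = 1/√(n−3) = 1/√390 = 0.050637
z = (z_r − z_0)/SE = (-0.562730 − (-0.741416)) / 0.050637 = 0.178686 / 0.050637 = 3.529

3.529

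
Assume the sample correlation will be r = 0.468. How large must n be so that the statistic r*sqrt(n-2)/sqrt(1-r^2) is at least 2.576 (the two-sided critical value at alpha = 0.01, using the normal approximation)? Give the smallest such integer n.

26

Need r·√(n−2)/√(1−r²) ≥ 2.576
√(n−2) ≥ 2.576·√(1−0.219024) / 0.468 = 2.576·0.883728 / 0.468 = 4.8643
n−2 ≥ 23.6614  ⇒  n ≥ 25.6614
Smallest integer n = 26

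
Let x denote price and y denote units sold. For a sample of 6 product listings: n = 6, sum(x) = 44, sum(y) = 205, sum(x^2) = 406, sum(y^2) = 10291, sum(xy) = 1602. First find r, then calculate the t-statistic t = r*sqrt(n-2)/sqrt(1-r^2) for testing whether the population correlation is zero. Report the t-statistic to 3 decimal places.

0.384

S_xy = nΣxy − ΣxΣy = 6·1602 − 44·205 = 9612 − 9020 = 592
S_xx = nΣx² − (Σx)² = 6·406 − 44² = 2436 − 1936 = 500
S_yy = nΣy² − (Σy)² = 6·10291 − 205² = 61746 − 42025 = 19721
r = S_xy / √(S_xx·S_yy) = 592 / √(500·19721) = 592 / √9860500 = 592 / 3140.1433 = 0.1885
t = r·√(n−2)/√(1−r²) = 0.1885·√4 / √(1−0.035532) = 0.377000 / 0.982073 = 0.384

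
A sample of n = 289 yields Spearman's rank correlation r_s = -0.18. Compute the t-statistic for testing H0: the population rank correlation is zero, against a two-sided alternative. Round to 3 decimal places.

t = r_s·√(n−2) / √(1−r_s²) with r_s = -0.18, n = 289
  = -0.18·√287 / √(1 − 0.0324)
  = -0.18·16.941074 / 0.983667
  = -3.049393 / 0.983667 = -3.100

-3.100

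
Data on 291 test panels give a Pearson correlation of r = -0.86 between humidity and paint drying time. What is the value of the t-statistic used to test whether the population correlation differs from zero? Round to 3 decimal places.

-28.650

1 − r² = 1 − 0.7396 = 0.2604;  √(1−r²) = 0.510294
√(n−2) = √289 = 17.000000
t = r·√(n−2)/√(1−r²) = -0.86 · 17.000000 / 0.510294 = -28.650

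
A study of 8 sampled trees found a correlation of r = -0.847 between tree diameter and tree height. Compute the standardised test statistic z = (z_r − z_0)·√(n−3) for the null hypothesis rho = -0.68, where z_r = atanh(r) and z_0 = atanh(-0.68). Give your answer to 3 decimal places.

Fisher z: atanh(-0.847) = -1.245440, atanh(-0.68) = -0.829114
z = (z_r − z_0)·√(n−3) = (-1.245440 − (-0.829114))·√5 = -0.416326 · 2.236068 = -0.931

-0.931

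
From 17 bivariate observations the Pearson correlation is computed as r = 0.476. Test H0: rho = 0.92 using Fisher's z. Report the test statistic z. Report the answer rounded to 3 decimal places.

z_r = atanh(0.476) = 0.517800,  z_0 = atanh(0.92) = 1.589027
SE = 1/√(n−3) = 1/√14 = 0.267261
z = (z_r − z_0)/SE = (0.517800 − 1.589027) / 0.267261 = -1.071227 / 0.267261 = -4.008

-4.008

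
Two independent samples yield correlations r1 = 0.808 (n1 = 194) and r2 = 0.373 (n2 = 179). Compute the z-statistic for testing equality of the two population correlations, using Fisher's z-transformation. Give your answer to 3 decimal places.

Fisher z-transforms: z1 = atanh(0.808) = 1.121241, z2 = atanh(0.373) = 0.391903; difference d = 0.729338
Var(d) = 1/191 + 1/176 = 0.0052356 + 0.0056818 = 0.0109174
z = d/√Var(d) = 0.729338 / √0.0109174 = 0.729338 / 0.104486 = 6.980

6.980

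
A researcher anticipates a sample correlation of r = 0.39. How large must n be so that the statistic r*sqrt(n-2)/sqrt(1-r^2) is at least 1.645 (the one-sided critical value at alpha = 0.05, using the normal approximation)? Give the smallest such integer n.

18

r√(n−2)/√(1−r²) ≥ 1.645  ⇔  n−2 ≥ (1.645)²·(1−r²)/r²
(1−r²)/r² = (1−0.1521)/0.1521 = 5.5746
n ≥ 2 + 2.706025·5.5746 = 2 + 15.0850 = 17.0850
⌈17.0850⌉ = 18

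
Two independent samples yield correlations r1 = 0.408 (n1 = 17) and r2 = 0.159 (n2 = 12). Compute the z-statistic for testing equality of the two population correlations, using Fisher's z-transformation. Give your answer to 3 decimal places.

Fisher z-transforms: z1 = atanh(0.408) = 0.433209, z2 = atanh(0.159) = 0.160361; difference d = 0.272848
Var(d) = 1/14 + 1/9 = 0.0714286 + 0.1111111 = 0.1825397
z = d/√Var(d) = 0.272848 / √0.1825397 = 0.272848 / 0.427247 = 0.639

0.639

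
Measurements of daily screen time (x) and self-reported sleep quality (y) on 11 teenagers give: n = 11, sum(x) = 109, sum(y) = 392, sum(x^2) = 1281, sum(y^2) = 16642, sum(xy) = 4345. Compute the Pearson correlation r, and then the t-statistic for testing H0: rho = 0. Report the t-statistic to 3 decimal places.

2.425

Numerator: nΣxy − (Σx)(Σy) = 11·4345 − (109)(392) = 5067
Denominator: √[(nΣx²−(Σx)²)(nΣy²−(Σy)²)]
  nΣx²−(Σx)² = 11·1281 − 11881 = 2210;  nΣy²−(Σy)² = 11·16642 − 153664 = 29398
  √(2210·29398) = √64969580 = 8060.3710
r = 5067 / 8060.3710 = 0.6286
t = r·√(n−2)/√(1−r²) = 0.6286·√9 / √(1−0.395138) = 1.885800 / 0.777729 = 2.425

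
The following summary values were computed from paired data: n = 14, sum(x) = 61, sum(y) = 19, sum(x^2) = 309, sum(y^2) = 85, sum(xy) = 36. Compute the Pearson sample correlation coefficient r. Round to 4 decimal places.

S_xy = nΣxy − ΣxΣy = 14·36 − 61·19 = 504 − 1159 = -655
S_xx = nΣx² − (Σx)² = 14·309 − 61² = 4326 − 3721 = 605
S_yy = nΣy² − (Σy)² = 14·85 − 19² = 1190 − 361 = 829
r = S_xy / √(S_xx·S_yy) = -655 / √(605·829) = -655 / √501545 = -655 / 708.1984 = -0.9249

-0.9249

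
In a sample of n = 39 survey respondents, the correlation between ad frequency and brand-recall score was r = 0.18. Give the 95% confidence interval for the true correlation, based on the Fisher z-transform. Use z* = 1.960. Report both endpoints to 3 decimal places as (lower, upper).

(-0.144, 0.469)

Fisher z: z_r = atanh(r) = ½·ln((1+0.18)/(1−0.18)) = 0.181983
SE(z) = 1/√(n−3) = 1/√36 = 0.166667
95% ⇒ z* = 1.960; margin = 1.960·0.166667 = 0.326667
CI on z-scale: (-0.144684, 0.508650)
Back-transform: tanh(-0.144684) = -0.143683, tanh(0.508650) = 0.468893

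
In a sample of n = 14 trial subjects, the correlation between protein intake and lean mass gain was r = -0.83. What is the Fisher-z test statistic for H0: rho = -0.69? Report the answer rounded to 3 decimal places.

-1.128

z_r = atanh(-0.83) = -1.188136,  z_0 = atanh(-0.69) = -0.847956
SE = 1/√(n−3) = 1/√11 = 0.301511
z = (z_r − z_0)/SE = (-1.188136 − (-0.847956)) / 0.301511 = -0.340180 / 0.301511 = -1.128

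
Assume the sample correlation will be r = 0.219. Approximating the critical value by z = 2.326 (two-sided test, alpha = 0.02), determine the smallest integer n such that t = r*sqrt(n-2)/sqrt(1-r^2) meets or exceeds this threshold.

110

r√(n−2)/√(1−r²) ≥ 2.326  ⇔  n−2 ≥ (2.326)²·(1−r²)/r²
(1−r²)/r² = (1−0.047961)/0.047961 = 19.8503
n ≥ 2 + 5.410276·19.8503 = 2 + 107.3956 = 109.3956
⌈109.3956⌉ = 110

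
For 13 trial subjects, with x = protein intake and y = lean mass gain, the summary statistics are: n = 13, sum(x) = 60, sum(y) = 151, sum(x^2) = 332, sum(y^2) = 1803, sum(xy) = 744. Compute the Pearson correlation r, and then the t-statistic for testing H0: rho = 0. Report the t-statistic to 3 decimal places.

Numerator: nΣxy − (Σx)(Σy) = 13·744 − (60)(151) = 612
Denominator: √[(nΣx²−(Σx)²)(nΣy²−(Σy)²)]
  nΣx²−(Σx)² = 13·332 − 3600 = 716;  nΣy²−(Σy)² = 13·1803 − 22801 = 638
  √(716·638) = √456808 = 675.8757
r = 612 / 675.8757 = 0.9055
t = r·√(n−2)/√(1−r²) = 0.9055·√11 / √(1−0.819930) = 3.003204 / 0.424347 = 7.077

7.077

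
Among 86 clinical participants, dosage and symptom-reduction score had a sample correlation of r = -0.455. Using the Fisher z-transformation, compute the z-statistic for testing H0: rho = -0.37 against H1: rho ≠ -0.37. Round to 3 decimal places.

Fisher z: atanh(-0.455) = -0.490988, atanh(-0.37) = -0.388423
z = (z_r − z_0)·√(n−3) = (-0.490988 − (-0.388423))·√83 = -0.102565 · 9.110434 = -0.934

-0.934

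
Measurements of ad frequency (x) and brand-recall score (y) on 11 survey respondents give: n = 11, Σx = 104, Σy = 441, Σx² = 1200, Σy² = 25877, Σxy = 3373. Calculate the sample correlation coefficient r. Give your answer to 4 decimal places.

S_xy = nΣxy − ΣxΣy = 11·3373 − 104·441 = 37103 − 45864 = -8761
S_xx = nΣx² − (Σx)² = 11·1200 − 104² = 13200 − 10816 = 2384
S_yy = nΣy² − (Σy)² = 11·25877 − 441² = 284647 − 194481 = 90166
r = S_xy / √(S_xx·S_yy) = -8761 / √(2384·90166) = -8761 / √214955744 = -8761 / 14661.3691 = -0.5976

-0.5976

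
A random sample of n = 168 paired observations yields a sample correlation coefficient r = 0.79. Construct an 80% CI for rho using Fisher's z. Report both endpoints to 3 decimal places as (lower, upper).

Fisher z: z_r = atanh(r) = ½·ln((1+0.79)/(1−0.79)) = 1.071432
SE(z) = 1/√(n−3) = 1/√165 = 0.077850
80% ⇒ z* = 1.282; margin = 1.282·0.077850 = 0.099804
CI on z-scale: (0.971628, 1.171236)
Back-transform: tanh(0.971628) = 0.749419, tanh(1.171236) = 0.824668

(0.749, 0.825)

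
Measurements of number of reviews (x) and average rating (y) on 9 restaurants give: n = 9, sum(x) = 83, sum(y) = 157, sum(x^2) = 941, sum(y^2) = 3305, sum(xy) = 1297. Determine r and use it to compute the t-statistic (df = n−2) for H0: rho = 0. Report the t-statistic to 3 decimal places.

-1.442

Numerator: nΣxy − (Σx)(Σy) = 9·1297 − (83)(157) = -1358
Denominator: √[(nΣx²−(Σx)²)(nΣy²−(Σy)²)]
  nΣx²−(Σx)² = 9·941 − 6889 = 1580;  nΣy²−(Σy)² = 9·3305 − 24649 = 5096
  √(1580·5096) = √8051680 = 2837.5482
r = -1358 / 2837.5482 = -0.4786
t = r·√(n−2)/√(1−r²) = -0.4786·√7 / √(1−0.229058) = -1.266257 / 0.878033 = -1.442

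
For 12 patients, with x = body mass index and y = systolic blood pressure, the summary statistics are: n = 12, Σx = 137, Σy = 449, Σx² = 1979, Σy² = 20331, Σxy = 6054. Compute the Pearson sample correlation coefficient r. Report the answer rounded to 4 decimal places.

0.7666

S_xy = nΣxy − ΣxΣy = 12·6054 − 137·449 = 72648 − 61513 = 11135
S_xx = nΣx² − (Σx)² = 12·1979 − 137² = 23748 − 18769 = 4979
S_yy = nΣy² − (Σy)² = 12·20331 − 449² = 243972 − 201601 = 42371
r = S_xy / √(S_xx·S_yy) = 11135 / √(4979·42371) = 11135 / √210965209 = 11135 / 14524.6414 = 0.7666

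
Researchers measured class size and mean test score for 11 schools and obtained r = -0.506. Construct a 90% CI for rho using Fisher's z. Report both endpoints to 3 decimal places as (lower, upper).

Fisher z: z_r = atanh(r) = ½·ln((1+(-0.506))/(1−(-0.506))) = -0.557338
SE(z) = 1/√(n−3) = 1/√8 = 0.353553
90% ⇒ z* = 1.645; margin = 1.645·0.353553 = 0.581595
CI on z-scale: (-1.138933, 0.024257)
Back-transform: tanh(-1.138933) = -0.814054, tanh(0.024257) = 0.024252

(-0.814, 0.024)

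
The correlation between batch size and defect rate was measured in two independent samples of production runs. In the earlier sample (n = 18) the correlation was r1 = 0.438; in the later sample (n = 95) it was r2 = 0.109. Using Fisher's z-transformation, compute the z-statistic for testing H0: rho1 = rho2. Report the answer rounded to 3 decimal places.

Fisher z-transforms: z1 = atanh(0.438) = 0.469753, z2 = atanh(0.109) = 0.109435; difference d = 0.360318
Var(d) = 1/15 + 1/92 = 0.0666667 + 0.0108696 = 0.0775363
z = d/√Var(d) = 0.360318 / √0.0775363 = 0.360318 / 0.278453 = 1.294

1.294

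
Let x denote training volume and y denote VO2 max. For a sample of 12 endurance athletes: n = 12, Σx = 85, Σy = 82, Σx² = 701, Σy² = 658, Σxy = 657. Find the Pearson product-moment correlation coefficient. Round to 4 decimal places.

Numerator: nΣxy − (Σx)(Σy) = 12·657 − (85)(82) = 914
Denominator: √[(nΣx²−(Σx)²)(nΣy²−(Σy)²)]
  nΣx²−(Σx)² = 12·701 − 7225 = 1187;  nΣy²−(Σy)² = 12·658 − 6724 = 1172
  √(1187·1172) = √1391164 = 1179.4762
r = 914 / 1179.4762 = 0.7749

0.7749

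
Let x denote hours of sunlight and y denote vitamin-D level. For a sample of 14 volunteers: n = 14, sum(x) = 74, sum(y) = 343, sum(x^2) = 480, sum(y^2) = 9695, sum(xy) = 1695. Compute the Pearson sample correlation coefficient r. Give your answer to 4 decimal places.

Numerator: nΣxy − (Σx)(Σy) = 14·1695 − (74)(343) = -1652
Denominator: √[(nΣx²−(Σx)²)(nΣy²−(Σy)²)]
  nΣx²−(Σx)² = 14·480 − 5476 = 1244;  nΣy²−(Σy)² = 14·9695 − 117649 = 18081
  √(1244·18081) = √22492764 = 4742.6537
r = -1652 / 4742.6537 = -0.3483

-0.3483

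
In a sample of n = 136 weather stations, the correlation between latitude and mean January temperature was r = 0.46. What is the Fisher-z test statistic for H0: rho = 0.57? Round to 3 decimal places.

Fisher z: atanh(0.46) = 0.497311, atanh(0.57) = 0.647523
z = (z_r − z_0)·√(n−3) = (0.497311 − 0.647523)·√133 = -0.150212 · 11.532563 = -1.732

-1.732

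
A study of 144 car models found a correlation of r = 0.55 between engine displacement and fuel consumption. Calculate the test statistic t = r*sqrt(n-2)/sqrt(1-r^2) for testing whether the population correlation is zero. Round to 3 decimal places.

7.848

t = r·√(n−2) / √(1−r²) with r = 0.55, n = 144
  = 0.55·√142 / √(1 − 0.3025)
  = 0.55·11.916375 / 0.835165
  = 6.554006 / 0.835165 = 7.848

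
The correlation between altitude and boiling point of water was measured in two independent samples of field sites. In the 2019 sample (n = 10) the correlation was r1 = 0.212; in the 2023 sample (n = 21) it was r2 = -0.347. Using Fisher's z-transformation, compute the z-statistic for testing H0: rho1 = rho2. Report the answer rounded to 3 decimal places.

1.296

z1 = atanh(0.212) = 0.215265,  z2 = atanh(-0.347) = -0.362029
SE = √(1/(n1−3) + 1/(n2−3)) = √(1/7 + 1/18) = √(0.1428571 + 0.0555556) = √0.1984127 = 0.445435
z = (z1 − z2)/SE = (0.215265 − (-0.362029)) / 0.445435 = 0.577294 / 0.445435 = 1.296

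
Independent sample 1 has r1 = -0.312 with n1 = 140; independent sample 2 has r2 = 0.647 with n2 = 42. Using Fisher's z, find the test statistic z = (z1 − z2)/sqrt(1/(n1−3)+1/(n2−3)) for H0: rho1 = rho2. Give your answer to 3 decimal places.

z1 = atanh(-0.312) = -0.322760,  z2 = atanh(0.647) = 0.770121
SE = √(1/(n1−3) + 1/(n2−3)) = √(1/137 + 1/39) = √(0.0072993 + 0.0256410) = √0.0329403 = 0.181495
z = (z1 − z2)/SE = (-0.322760 − 0.770121) / 0.181495 = -1.092881 / 0.181495 = -6.022

-6.022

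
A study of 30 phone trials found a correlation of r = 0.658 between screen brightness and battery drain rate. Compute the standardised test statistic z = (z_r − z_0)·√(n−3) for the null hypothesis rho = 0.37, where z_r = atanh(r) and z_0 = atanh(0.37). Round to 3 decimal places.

z_r = atanh(0.658) = 0.789278,  z_0 = atanh(0.37) = 0.388423
SE = 1/√(n−3) = 1/√27 = 0.192450
z = (z_r − z_0)/SE = (0.789278 − 0.388423) / 0.192450 = 0.400855 / 0.192450 = 2.083

2.083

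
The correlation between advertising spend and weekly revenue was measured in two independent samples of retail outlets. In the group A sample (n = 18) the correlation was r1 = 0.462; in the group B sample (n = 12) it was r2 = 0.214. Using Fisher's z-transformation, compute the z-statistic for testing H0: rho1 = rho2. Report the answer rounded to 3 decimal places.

0.670

Fisher z-transforms: z1 = atanh(0.462) = 0.499851, z2 = atanh(0.214) = 0.217360; difference d = 0.282491
Var(d) = 1/15 + 1/9 = 0.0666667 + 0.1111111 = 0.1777778
z = d/√Var(d) = 0.282491 / √0.1777778 = 0.282491 / 0.421637 = 0.670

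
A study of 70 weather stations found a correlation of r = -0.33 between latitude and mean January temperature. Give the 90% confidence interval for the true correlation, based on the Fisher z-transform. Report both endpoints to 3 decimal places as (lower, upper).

(-0.496, -0.141)

Fisher z: z_r = atanh(r) = ½·ln((1+(-0.33))/(1−(-0.33))) = -0.342828
SE(z) = 1/√(n−3) = 1/√67 = 0.122169
90% ⇒ z* = 1.645; margin = 1.645·0.122169 = 0.200968
CI on z-scale: (-0.543796, -0.141860)
Back-transform: tanh(-0.543796) = -0.495856, tanh(-0.141860) = -0.140916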